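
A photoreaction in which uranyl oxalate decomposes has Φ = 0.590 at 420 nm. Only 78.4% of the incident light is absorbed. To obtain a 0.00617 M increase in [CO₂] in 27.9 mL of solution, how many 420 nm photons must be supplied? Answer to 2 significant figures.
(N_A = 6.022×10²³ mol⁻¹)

Product: (0.00617 M)(0.0279 L) = 1.721×10⁻⁴ mol.
Photons that must be absorbed: 1.721×10⁻⁴ / 0.590 = 2.917×10⁻⁴ mol.
Incident photons needed: 2.917×10⁻⁴ / 0.784 = 3.721×10⁻⁴ mol.
Photon count: 3.721×10⁻⁴ × 6.022×10²³ = 2.2×10²⁰.

2.2×10²⁰ photons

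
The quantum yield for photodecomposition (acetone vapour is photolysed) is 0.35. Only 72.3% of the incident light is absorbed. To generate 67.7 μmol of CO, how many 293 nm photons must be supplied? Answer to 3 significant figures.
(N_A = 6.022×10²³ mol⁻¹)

Product: 67.7 μmol = 6.77×10⁻⁵ mol.
Photons that must be absorbed: 6.77×10⁻⁵ / 0.35 = 1.934×10⁻⁴ mol.
Incident photons needed: 1.934×10⁻⁴ / 0.723 = 2.675×10⁻⁴ mol.
Photon count: 2.675×10⁻⁴ × 6.022×10²³ = 1.61×10²⁰.

1.61×10²⁰ photons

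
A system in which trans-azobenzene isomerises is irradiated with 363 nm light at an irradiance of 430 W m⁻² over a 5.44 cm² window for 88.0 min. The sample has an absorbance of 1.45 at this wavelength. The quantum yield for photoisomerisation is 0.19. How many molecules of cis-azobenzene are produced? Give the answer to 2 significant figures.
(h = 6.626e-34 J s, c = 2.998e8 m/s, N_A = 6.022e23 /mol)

Photon energy at 363 nm: hc/λ = (6.626e-34)(2.998e8)/(363e-9) = 5.472e-19 J.
Energy delivered: (430 W m⁻²)(5.44e-4 m²)(5280 s) = 1235 J.
Photons incident: 1235 / 5.472e-19 = 2.257e21, i.e. 2.257e21/6.022e23 = 0.003748 mol.
Fraction absorbed: 1 − 10^(−1.45) = 0.9645.
Photons absorbed: 0.9645 × 0.003748 = 0.003615 mol.
Product: Φ × n_abs = 0.19 × 0.003615 = 6.869e-4 mol.
As a count: 6.869e-4 × 6.022e23 = 4.1e20.

4.1e20 molecules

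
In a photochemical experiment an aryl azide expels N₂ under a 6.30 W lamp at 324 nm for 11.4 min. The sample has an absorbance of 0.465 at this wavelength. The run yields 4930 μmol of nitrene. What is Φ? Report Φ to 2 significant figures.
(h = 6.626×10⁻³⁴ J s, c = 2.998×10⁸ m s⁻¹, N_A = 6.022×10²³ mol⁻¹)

Product: 4930 μmol = 0.00493 mol.
Photon energy at 324 nm: hc/λ = (6.626×10⁻³⁴)(2.998×10⁸)/(324×10⁻⁹) = 6.131×10⁻¹⁹ J.
Energy delivered: (6.30 W)(684 s) = 4309 J.
Photons incident: 4309 / 6.131×10⁻¹⁹ = 7.028×10²¹, i.e. 7.028×10²¹/6.022×10²³ = 0.01167 mol.
Fraction absorbed: 1 − 10^(−0.465) = 0.6572.
Photons absorbed: 0.6572 × 0.01167 = 0.007670 mol.
Φ = 0.00493 mol / 0.007670 mol photons = 0.64.

Φ = 0.64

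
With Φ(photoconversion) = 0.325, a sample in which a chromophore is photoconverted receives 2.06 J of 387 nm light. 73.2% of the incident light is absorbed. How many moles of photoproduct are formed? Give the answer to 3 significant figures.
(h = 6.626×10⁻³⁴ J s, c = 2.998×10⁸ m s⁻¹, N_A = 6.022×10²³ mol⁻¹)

Photon energy at 387 nm: hc/λ = (6.626×10⁻³⁴)(2.998×10⁸)/(387×10⁻⁹) = 5.133×10⁻¹⁹ J.
Photons incident: 2.06 / 5.133×10⁻¹⁹ = 4.013×10¹⁸, i.e. 4.013×10¹⁸/6.022×10²³ = 6.664×10⁻⁶ mol.
Photons absorbed: 0.732 × 6.664×10⁻⁶ = 4.878×10⁻⁶ mol.
Product: Φ × n_abs = 0.325 × 4.878×10⁻⁶ = 1.585×10⁻⁶ mol.

1.59×10⁻⁶ mol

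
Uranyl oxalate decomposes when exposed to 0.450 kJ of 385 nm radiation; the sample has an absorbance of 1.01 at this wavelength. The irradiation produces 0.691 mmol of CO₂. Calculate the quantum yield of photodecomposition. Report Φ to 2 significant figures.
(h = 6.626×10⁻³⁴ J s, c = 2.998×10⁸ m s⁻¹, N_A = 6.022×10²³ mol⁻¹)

Φ = 0.53

Product: 0.691 mmol = 6.91×10⁻⁴ mol.
Photon energy at 385 nm: hc/λ = (6.626×10⁻³⁴)(2.998×10⁸)/(385×10⁻⁹) = 5.160×10⁻¹⁹ J.
Incident energy: 0.450 kJ = 450 J.
Photons incident: 450 / 5.160×10⁻¹⁹ = 8.721×10²⁰, i.e. 8.721×10²⁰/6.022×10²³ = 0.001448 mol.
Fraction absorbed: 1 − 10^(−1.01) = 0.9023.
Photons absorbed: 0.9023 × 0.001448 = 0.001307 mol.
Φ = 6.91×10⁻⁴ mol / 0.001307 mol photons = 0.53.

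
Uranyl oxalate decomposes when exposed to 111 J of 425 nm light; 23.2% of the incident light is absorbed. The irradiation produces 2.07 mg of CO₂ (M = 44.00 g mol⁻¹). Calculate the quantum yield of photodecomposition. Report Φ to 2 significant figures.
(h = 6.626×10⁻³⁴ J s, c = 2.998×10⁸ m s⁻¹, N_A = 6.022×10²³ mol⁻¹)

Product: 2.07 mg / 44.00 g mol⁻¹ = 4.705×10⁻⁵ mol.
Photon energy at 425 nm: hc/λ = (6.626×10⁻³⁴)(2.998×10⁸)/(425×10⁻⁹) = 4.674×10⁻¹⁹ J.
Photons incident: 111 / 4.674×10⁻¹⁹ = 2.375×10²⁰, i.e. 2.375×10²⁰/6.022×10²³ = 3.944×10⁻⁴ mol.
Photons absorbed: 0.232 × 3.944×10⁻⁴ = 9.150×10⁻⁵ mol.
Φ = 4.705×10⁻⁵ mol / 9.150×10⁻⁵ mol photons = 0.51.

Φ = 0.51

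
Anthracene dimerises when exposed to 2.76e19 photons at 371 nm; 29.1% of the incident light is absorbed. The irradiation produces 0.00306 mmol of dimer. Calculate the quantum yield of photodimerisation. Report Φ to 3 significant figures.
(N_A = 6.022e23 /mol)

Φ = 0.229

Product: 0.00306 mmol = 3.06e-6 mol.
Moles of photons: 2.76e19 / 6.022e23 = 4.583e-5 mol.
Photons absorbed: 0.291 × 4.583e-5 = 1.334e-5 mol.
Φ = 3.06e-6 mol / 1.334e-5 mol photons = 0.229.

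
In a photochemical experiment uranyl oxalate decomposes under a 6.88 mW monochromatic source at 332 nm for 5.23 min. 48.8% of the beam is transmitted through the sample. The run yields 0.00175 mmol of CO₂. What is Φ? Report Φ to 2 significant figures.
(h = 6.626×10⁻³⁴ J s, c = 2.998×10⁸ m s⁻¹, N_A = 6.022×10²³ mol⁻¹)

Product: 0.00175 mmol = 1.75×10⁻⁶ mol.
Photon energy at 332 nm: hc/λ = (6.626×10⁻³⁴)(2.998×10⁸)/(332×10⁻⁹) = 5.983×10⁻¹⁹ J.
Energy delivered: (6.88 mW)(313.8 s) = 2.159 J.
Photons incident: 2.159 / 5.983×10⁻¹⁹ = 3.609×10¹⁸, i.e. 3.609×10¹⁸/6.022×10²³ = 5.993×10⁻⁶ mol.
Fraction absorbed: 1 − 48.8/100 = 0.5120.
Photons absorbed: 0.5120 × 5.993×10⁻⁶ = 3.068×10⁻⁶ mol.
Φ = 1.75×10⁻⁶ mol / 3.068×10⁻⁶ mol photons = 0.57.

Φ = 0.57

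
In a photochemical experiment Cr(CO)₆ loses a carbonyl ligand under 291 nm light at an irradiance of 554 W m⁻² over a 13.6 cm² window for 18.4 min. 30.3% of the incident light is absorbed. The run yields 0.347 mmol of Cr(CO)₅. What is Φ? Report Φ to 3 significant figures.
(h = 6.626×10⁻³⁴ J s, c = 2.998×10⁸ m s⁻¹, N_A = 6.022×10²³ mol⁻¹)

Product: 0.347 mmol = 3.47×10⁻⁴ mol.
Photon energy at 291 nm: hc/λ = (6.626×10⁻³⁴)(2.998×10⁸)/(291×10⁻⁹) = 6.826×10⁻¹⁹ J.
Energy delivered: (554 W m⁻²)(13.6×10⁻⁴ m²)(1104 s) = 831.8 J.
Photons incident: 831.8 / 6.826×10⁻¹⁹ = 1.219×10²¹, i.e. 1.219×10²¹/6.022×10²³ = 0.002024 mol.
Photons absorbed: 0.303 × 0.002024 = 6.133×10⁻⁴ mol.
Φ = 3.47×10⁻⁴ mol / 6.133×10⁻⁴ mol photons = 0.566.

Φ = 0.566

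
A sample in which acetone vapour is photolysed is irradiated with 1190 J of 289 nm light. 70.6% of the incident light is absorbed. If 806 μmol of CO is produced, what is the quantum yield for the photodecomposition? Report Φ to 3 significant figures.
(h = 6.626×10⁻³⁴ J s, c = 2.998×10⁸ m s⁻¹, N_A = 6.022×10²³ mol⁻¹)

Product: 806 μmol = 8.06×10⁻⁴ mol.
Photon energy at 289 nm: hc/λ = (6.626×10⁻³⁴)(2.998×10⁸)/(289×10⁻⁹) = 6.874×10⁻¹⁹ J.
Photons incident: 1190 / 6.874×10⁻¹⁹ = 1.731×10²¹, i.e. 1.731×10²¹/6.022×10²³ = 0.002874 mol.
Photons absorbed: 0.706 × 0.002874 = 0.002029 mol.
Φ = 8.06×10⁻⁴ mol / 0.002029 mol photons = 0.397.

Φ = 0.397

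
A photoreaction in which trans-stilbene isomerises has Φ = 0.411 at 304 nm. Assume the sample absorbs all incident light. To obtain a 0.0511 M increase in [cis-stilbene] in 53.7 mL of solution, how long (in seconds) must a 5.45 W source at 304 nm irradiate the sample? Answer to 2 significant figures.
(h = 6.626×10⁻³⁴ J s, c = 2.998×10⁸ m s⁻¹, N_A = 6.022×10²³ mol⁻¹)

t ≈ 480 s

Product: (0.0511 M)(0.0537 L) = 0.002744 mol.
Photons that must be absorbed: 0.002744 / 0.411 = 0.006676 mol.
Photon energy: hc/λ = 6.534×10⁻¹⁹ J; per mole, 3.935×10⁵ J mol⁻¹.
Energy required: 0.006676 × 3.935×10⁵ = 2627 J.
Time: 2627 J / 5.45 W = 480 s.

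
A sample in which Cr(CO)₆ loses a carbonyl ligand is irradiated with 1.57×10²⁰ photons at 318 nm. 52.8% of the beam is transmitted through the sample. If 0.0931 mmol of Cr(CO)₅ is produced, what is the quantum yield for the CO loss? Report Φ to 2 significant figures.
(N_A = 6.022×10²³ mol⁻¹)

Product: 0.0931 mmol = 9.31×10⁻⁵ mol.
Moles of photons: 1.57×10²⁰ / 6.022×10²³ = 2.607×10⁻⁴ mol.
Fraction absorbed: 1 − 52.8/100 = 0.4720.
Photons absorbed: 0.4720 × 2.607×10⁻⁴ = 1.231×10⁻⁴ mol.
Φ = 9.31×10⁻⁵ mol / 1.231×10⁻⁴ mol photons = 0.76.

Φ = 0.76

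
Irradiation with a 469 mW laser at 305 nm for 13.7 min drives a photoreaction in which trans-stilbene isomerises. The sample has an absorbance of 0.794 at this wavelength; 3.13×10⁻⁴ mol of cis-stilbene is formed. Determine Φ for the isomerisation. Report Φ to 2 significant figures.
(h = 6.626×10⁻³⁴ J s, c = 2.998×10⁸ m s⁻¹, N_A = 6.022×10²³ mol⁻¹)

Φ = 0.38

Photon energy at 305 nm: hc/λ = (6.626×10⁻³⁴)(2.998×10⁸)/(305×10⁻⁹) = 6.513×10⁻¹⁹ J.
Energy delivered: (469 mW)(822 s) = 385.5 J.
Photons incident: 385.5 / 6.513×10⁻¹⁹ = 5.919×10²⁰, i.e. 5.919×10²⁰/6.022×10²³ = 9.829×10⁻⁴ mol.
Fraction absorbed: 1 − 10^(−0.794) = 0.8393.
Photons absorbed: 0.8393 × 9.829×10⁻⁴ = 8.249×10⁻⁴ mol.
Φ = 3.13×10⁻⁴ mol / 8.249×10⁻⁴ mol photons = 0.38.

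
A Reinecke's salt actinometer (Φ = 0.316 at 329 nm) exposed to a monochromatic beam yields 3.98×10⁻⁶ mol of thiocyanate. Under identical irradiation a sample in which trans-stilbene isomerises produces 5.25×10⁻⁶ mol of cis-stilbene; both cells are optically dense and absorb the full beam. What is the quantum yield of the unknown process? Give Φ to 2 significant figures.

Photons absorbed by the actinometer: 3.98×10⁻⁶ / 0.316 = 1.259×10⁻⁵ mol.
Φ(unknown) = 5.25×10⁻⁶ / 1.259×10⁻⁵ = 0.42.

Φ = 0.42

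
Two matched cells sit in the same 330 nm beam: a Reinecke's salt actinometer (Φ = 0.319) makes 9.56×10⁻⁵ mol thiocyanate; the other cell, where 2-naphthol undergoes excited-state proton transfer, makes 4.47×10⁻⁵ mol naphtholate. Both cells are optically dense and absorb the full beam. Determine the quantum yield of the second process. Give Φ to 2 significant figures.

Φ = 0.15

Photons absorbed by the actinometer: 9.56×10⁻⁵ / 0.319 = 2.997×10⁻⁴ mol.
Φ(unknown) = 4.47×10⁻⁵ / 2.997×10⁻⁴ = 0.15.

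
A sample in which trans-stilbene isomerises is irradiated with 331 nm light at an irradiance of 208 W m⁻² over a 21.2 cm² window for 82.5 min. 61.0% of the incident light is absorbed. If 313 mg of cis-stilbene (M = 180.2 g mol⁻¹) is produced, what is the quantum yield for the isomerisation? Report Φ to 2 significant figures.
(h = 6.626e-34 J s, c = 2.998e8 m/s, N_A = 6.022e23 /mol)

Φ = 0.47

Product: 313 mg / 180.2 g mol⁻¹ = 0.001737 mol.
Photon energy at 331 nm: hc/λ = (6.626e-34)(2.998e8)/(331e-9) = 6.001e-19 J.
Energy delivered: (208 W m⁻²)(21.2e-4 m²)(4950 s) = 2183 J.
Photons incident: 2183 / 6.001e-19 = 3.638e21, i.e. 3.638e21/6.022e23 = 0.006041 mol.
Photons absorbed: 0.610 × 0.006041 = 0.003685 mol.
Φ = 0.001737 mol / 0.003685 mol photons = 0.47.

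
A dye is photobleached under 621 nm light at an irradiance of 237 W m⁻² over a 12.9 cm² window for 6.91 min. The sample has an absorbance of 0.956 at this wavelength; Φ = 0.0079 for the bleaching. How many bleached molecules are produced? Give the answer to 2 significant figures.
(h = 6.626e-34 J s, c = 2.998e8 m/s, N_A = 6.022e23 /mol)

2.8e18 bleached molecules

Photon energy at 621 nm: hc/λ = (6.626e-34)(2.998e8)/(621e-9) = 3.199e-19 J.
Energy delivered: (237 W m⁻²)(12.9e-4 m²)(414.6 s) = 126.8 J.
Photons incident: 126.8 / 3.199e-19 = 3.964e20, i.e. 3.964e20/6.022e23 = 6.583e-4 mol.
Fraction absorbed: 1 − 10^(−0.956) = 0.8893.
Photons absorbed: 0.8893 × 6.583e-4 = 5.854e-4 mol.
Product: Φ × n_abs = 0.0079 × 5.854e-4 = 4.625e-6 mol.
As a count: 4.625e-6 × 6.022e23 = 2.8e18.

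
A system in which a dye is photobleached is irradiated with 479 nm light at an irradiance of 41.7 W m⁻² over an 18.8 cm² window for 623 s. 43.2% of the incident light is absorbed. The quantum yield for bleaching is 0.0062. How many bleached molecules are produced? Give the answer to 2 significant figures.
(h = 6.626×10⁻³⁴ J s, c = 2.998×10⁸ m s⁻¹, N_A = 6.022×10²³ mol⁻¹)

3.2×10¹⁷ bleached molecules

Photon energy at 479 nm: hc/λ = (6.626×10⁻³⁴)(2.998×10⁸)/(479×10⁻⁹) = 4.147×10⁻¹⁹ J.
Energy delivered: (41.7 W m⁻²)(18.8×10⁻⁴ m²)(623 s) = 48.84 J.
Photons incident: 48.84 / 4.147×10⁻¹⁹ = 1.178×10²⁰, i.e. 1.178×10²⁰/6.022×10²³ = 1.956×10⁻⁴ mol.
Photons absorbed: 0.432 × 1.956×10⁻⁴ = 8.450×10⁻⁵ mol.
Product: Φ × n_abs = 0.0062 × 8.450×10⁻⁵ = 5.239×10⁻⁷ mol.
As a count: 5.239×10⁻⁷ × 6.022×10²³ = 3.2×10¹⁷.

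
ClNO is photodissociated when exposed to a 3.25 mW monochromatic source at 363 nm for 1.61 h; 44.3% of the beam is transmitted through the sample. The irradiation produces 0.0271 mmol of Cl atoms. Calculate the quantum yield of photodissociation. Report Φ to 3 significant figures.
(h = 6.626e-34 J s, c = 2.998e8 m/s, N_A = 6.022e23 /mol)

Φ = 0.851

Product: 0.0271 mmol = 2.71e-5 mol.
Photon energy at 363 nm: hc/λ = (6.626e-34)(2.998e8)/(363e-9) = 5.472e-19 J.
Energy delivered: (3.25 mW)(5796 s) = 18.84 J.
Photons incident: 18.84 / 5.472e-19 = 3.443e19, i.e. 3.443e19/6.022e23 = 5.717e-5 mol.
Fraction absorbed: 1 − 44.3/100 = 0.5570.
Photons absorbed: 0.5570 × 5.717e-5 = 3.184e-5 mol.
Φ = 2.71e-5 mol / 3.184e-5 mol photons = 0.851.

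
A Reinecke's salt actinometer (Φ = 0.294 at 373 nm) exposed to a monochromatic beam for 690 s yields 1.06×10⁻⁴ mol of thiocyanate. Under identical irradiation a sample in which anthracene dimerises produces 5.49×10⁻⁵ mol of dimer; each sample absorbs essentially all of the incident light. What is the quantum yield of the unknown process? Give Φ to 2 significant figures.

Φ = 0.15

Photons absorbed by the actinometer: 1.06×10⁻⁴ / 0.294 = 3.605×10⁻⁴ mol.
Φ(unknown) = 5.49×10⁻⁵ / 3.605×10⁻⁴ = 0.15.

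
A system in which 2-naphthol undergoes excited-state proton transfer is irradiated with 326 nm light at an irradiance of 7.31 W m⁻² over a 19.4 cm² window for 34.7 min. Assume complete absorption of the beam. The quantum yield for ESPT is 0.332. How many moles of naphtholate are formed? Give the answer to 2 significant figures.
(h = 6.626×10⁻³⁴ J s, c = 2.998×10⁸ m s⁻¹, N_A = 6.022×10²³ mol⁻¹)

2.7×10⁻⁵ mol

Photon energy at 326 nm: hc/λ = (6.626×10⁻³⁴)(2.998×10⁸)/(326×10⁻⁹) = 6.093×10⁻¹⁹ J.
Energy delivered: (7.31 W m⁻²)(19.4×10⁻⁴ m²)(2082 s) = 29.53 J.
Photons incident: 29.53 / 6.093×10⁻¹⁹ = 4.847×10¹⁹, i.e. 4.847×10¹⁹/6.022×10²³ = 8.049×10⁻⁵ mol.
Product: Φ × n_abs = 0.332 × 8.049×10⁻⁵ = 2.672×10⁻⁵ mol.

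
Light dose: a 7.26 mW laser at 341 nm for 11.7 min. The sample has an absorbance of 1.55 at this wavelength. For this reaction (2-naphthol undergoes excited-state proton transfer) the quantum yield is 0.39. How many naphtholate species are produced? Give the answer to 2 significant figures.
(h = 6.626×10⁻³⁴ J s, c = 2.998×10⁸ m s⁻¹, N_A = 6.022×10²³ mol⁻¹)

Photon energy at 341 nm: hc/λ = (6.626×10⁻³⁴)(2.998×10⁸)/(341×10⁻⁹) = 5.825×10⁻¹⁹ J.
Energy delivered: (7.26 mW)(702 s) = 5.097 J.
Photons incident: 5.097 / 5.825×10⁻¹⁹ = 8.750×10¹⁸, i.e. 8.750×10¹⁸/6.022×10²³ = 1.453×10⁻⁵ mol.
Fraction absorbed: 1 − 10^(−1.55) = 0.9718.
Photons absorbed: 0.9718 × 1.453×10⁻⁵ = 1.412×10⁻⁵ mol.
Product: Φ × n_abs = 0.39 × 1.412×10⁻⁵ = 5.507×10⁻⁶ mol.
As a count: 5.507×10⁻⁶ × 6.022×10²³ = 3.3×10¹⁸.

3.3×10¹⁸ species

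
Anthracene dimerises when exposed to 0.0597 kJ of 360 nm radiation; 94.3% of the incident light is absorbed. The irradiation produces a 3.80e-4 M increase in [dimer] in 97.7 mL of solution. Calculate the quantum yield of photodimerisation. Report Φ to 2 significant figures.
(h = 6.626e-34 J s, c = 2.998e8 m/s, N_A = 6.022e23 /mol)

Product: (3.80e-4 M)(0.0977 L) = 3.713e-5 mol.
Photon energy at 360 nm: hc/λ = (6.626e-34)(2.998e8)/(360e-9) = 5.518e-19 J.
Incident energy: 0.0597 kJ = 59.7 J.
Photons incident: 59.7 / 5.518e-19 = 1.082e20, i.e. 1.082e20/6.022e23 = 1.797e-4 mol.
Photons absorbed: 0.943 × 1.797e-4 = 1.695e-4 mol.
Φ = 3.713e-5 mol / 1.695e-4 mol photons = 0.22.

Φ = 0.22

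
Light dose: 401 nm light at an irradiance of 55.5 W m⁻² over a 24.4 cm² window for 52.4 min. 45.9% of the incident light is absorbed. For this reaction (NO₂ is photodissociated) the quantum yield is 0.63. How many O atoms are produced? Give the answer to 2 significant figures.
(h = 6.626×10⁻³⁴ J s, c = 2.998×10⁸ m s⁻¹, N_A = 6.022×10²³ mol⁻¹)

2.5×10²⁰ atoms

Photon energy at 401 nm: hc/λ = (6.626×10⁻³⁴)(2.998×10⁸)/(401×10⁻⁹) = 4.954×10⁻¹⁹ J.
Energy delivered: (55.5 W m⁻²)(24.4×10⁻⁴ m²)(3144 s) = 425.8 J.
Photons incident: 425.8 / 4.954×10⁻¹⁹ = 8.595×10²⁰, i.e. 8.595×10²⁰/6.022×10²³ = 0.001427 mol.
Photons absorbed: 0.459 × 0.001427 = 6.550×10⁻⁴ mol.
Product: Φ × n_abs = 0.63 × 6.550×10⁻⁴ = 4.127×10⁻⁴ mol.
As a count: 4.127×10⁻⁴ × 6.022×10²³ = 2.5×10²⁰.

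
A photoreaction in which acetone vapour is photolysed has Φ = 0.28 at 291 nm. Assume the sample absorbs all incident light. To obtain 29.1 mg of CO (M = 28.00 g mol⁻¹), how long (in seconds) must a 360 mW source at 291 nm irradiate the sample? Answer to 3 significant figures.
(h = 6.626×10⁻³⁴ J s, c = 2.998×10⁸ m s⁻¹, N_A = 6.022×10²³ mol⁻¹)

Product: 29.1 mg / 28.00 g mol⁻¹ = 0.001039 mol.
Photons that must be absorbed: 0.001039 / 0.28 = 0.003711 mol.
Photon energy: hc/λ = 6.826×10⁻¹⁹ J; per mole, 4.111×10⁵ J mol⁻¹.
Energy required: 0.003711 × 4.111×10⁵ = 1526 J.
Time: 1526 J / 0.36 W = 4240 s.

t ≈ 4240 s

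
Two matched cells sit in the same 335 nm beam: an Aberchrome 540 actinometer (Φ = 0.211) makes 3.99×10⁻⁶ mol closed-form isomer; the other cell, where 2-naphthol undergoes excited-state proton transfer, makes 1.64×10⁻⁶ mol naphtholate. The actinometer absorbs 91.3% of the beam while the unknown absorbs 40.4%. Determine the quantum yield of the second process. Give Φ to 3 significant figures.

Photons absorbed by the actinometer: 3.99×10⁻⁶ / 0.211 = 1.891×10⁻⁵ mol.
Incident flux: 1.891×10⁻⁵ / 0.913 = 2.071×10⁻⁵ einstein.
Absorbed by unknown: 0.404 × 2.071×10⁻⁵ = 8.367×10⁻⁶ mol.
Φ(unknown) = 1.64×10⁻⁶ / 8.367×10⁻⁶ = 0.196.

Φ = 0.196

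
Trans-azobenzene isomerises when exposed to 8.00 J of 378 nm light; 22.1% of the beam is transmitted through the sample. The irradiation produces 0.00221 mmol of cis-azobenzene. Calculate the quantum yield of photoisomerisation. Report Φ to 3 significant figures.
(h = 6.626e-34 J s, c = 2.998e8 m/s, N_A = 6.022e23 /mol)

Product: 0.00221 mmol = 2.21e-6 mol.
Photon energy at 378 nm: hc/λ = (6.626e-34)(2.998e8)/(378e-9) = 5.255e-19 J.
Photons incident: 8.00 / 5.255e-19 = 1.522e19, i.e. 1.522e19/6.022e23 = 2.527e-5 mol.
Fraction absorbed: 1 − 22.1/100 = 0.7790.
Photons absorbed: 0.7790 × 2.527e-5 = 1.969e-5 mol.
Φ = 2.21e-6 mol / 1.969e-5 mol photons = 0.112.

Φ = 0.112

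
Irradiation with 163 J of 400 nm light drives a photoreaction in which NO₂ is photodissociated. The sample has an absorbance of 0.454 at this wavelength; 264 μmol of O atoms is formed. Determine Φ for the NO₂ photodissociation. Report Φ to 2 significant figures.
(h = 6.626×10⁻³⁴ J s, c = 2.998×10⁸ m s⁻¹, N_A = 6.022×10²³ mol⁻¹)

Product: 264 μmol = 2.64×10⁻⁴ mol.
Photon energy at 400 nm: hc/λ = (6.626×10⁻³⁴)(2.998×10⁸)/(400×10⁻⁹) = 4.966×10⁻¹⁹ J.
Photons incident: 163 / 4.966×10⁻¹⁹ = 3.282×10²⁰, i.e. 3.282×10²⁰/6.022×10²³ = 5.450×10⁻⁴ mol.
Fraction absorbed: 1 − 10^(−0.454) = 0.6484.
Photons absorbed: 0.6484 × 5.450×10⁻⁴ = 3.534×10⁻⁴ mol.
Φ = 2.64×10⁻⁴ mol / 3.534×10⁻⁴ mol photons = 0.75.

Φ = 0.75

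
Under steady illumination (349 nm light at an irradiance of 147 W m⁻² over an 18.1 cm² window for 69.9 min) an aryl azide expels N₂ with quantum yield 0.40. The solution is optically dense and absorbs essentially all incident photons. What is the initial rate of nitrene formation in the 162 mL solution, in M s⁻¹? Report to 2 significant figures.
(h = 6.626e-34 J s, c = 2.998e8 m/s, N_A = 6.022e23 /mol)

1.9e-6 M s⁻¹

Photon energy at 349 nm: hc/λ = (6.626e-34)(2.998e8)/(349e-9) = 5.692e-19 J.
Energy delivered: (147 W m⁻²)(18.1e-4 m²)(4194 s) = 1116 J.
Photons incident: 1116 / 5.692e-19 = 1.961e21, i.e. 1.961e21/6.022e23 = 0.003256 mol.
Product formed: 0.40 × 0.003256 = 0.001302 mol.
Rate: 0.001302 mol / (4194 s × 0.162 L) = 1.9e-6 M s⁻¹.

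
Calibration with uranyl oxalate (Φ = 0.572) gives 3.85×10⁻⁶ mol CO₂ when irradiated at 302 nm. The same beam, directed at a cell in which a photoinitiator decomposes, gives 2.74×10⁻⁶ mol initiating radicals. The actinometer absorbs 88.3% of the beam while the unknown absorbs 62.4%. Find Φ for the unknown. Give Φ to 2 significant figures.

Φ = 0.58

Photons absorbed by the actinometer: 3.85×10⁻⁶ / 0.572 = 6.731×10⁻⁶ mol.
Incident flux: 6.731×10⁻⁶ / 0.883 = 7.623×10⁻⁶ einstein.
Absorbed by unknown: 0.624 × 7.623×10⁻⁶ = 4.757×10⁻⁶ mol.
Φ(unknown) = 2.74×10⁻⁶ / 4.757×10⁻⁶ = 0.58.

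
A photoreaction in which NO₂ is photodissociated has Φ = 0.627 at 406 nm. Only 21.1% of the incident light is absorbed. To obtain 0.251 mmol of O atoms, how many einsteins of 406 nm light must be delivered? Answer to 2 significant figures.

0.0019 einstein

Product: 0.251 mmol = 2.51×10⁻⁴ mol.
Photons that must be absorbed: 2.51×10⁻⁴ / 0.627 = 4.003×10⁻⁴ mol.
Incident photons needed: 4.003×10⁻⁴ / 0.211 = 0.001897 mol.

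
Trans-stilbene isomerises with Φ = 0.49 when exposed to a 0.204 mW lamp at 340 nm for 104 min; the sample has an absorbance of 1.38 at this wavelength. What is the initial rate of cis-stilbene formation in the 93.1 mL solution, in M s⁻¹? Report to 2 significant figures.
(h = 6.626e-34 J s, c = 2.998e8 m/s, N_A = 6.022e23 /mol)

2.9e-9 M s⁻¹

Photon energy at 340 nm: hc/λ = (6.626e-34)(2.998e8)/(340e-9) = 5.843e-19 J.
Energy delivered: (0.204 mW)(6240 s) = 1.273 J.
Photons incident: 1.273 / 5.843e-19 = 2.179e18, i.e. 2.179e18/6.022e23 = 3.618e-6 mol.
Fraction absorbed: 1 − 10^(−1.38) = 0.9583.
Photons absorbed: 0.9583 × 3.618e-6 = 3.467e-6 mol.
Product formed: 0.49 × 3.467e-6 = 1.699e-6 mol.
Rate: 1.699e-6 mol / (6240 s × 0.0931 L) = 2.9e-9 M s⁻¹.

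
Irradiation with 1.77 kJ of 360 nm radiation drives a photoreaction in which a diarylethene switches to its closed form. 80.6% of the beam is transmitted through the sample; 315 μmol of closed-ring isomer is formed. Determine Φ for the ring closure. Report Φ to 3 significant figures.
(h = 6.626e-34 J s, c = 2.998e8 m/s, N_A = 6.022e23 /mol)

Φ = 0.305

Product: 315 μmol = 3.15e-4 mol.
Photon energy at 360 nm: hc/λ = (6.626e-34)(2.998e8)/(360e-9) = 5.518e-19 J.
Incident energy: 1.77 kJ = 1770 J.
Photons incident: 1770 / 5.518e-19 = 3.208e21, i.e. 3.208e21/6.022e23 = 0.005327 mol.
Fraction absorbed: 1 − 80.6/100 = 0.1940.
Photons absorbed: 0.1940 × 0.005327 = 0.001033 mol.
Φ = 3.15e-4 mol / 0.001033 mol photons = 0.305.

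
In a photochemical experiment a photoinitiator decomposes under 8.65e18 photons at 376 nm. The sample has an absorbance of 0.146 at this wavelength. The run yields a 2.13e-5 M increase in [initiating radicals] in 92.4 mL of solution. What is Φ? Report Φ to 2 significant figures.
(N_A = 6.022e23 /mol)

Product: (2.13e-5 M)(0.0924 L) = 1.968e-6 mol.
Moles of photons: 8.65e18 / 6.022e23 = 1.436e-5 mol.
Fraction absorbed: 1 − 10^(−0.146) = 0.2855.
Photons absorbed: 0.2855 × 1.436e-5 = 4.100e-6 mol.
Φ = 1.968e-6 mol / 4.100e-6 mol photons = 0.48.

Φ = 0.48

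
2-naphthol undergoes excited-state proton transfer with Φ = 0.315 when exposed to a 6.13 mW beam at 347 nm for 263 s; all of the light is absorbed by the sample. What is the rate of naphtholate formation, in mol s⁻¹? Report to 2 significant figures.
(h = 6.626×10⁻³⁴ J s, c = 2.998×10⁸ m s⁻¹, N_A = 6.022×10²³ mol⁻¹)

5.6×10⁻⁹ mol s⁻¹

Photon energy at 347 nm: hc/λ = (6.626×10⁻³⁴)(2.998×10⁸)/(347×10⁻⁹) = 5.725×10⁻¹⁹ J.
Energy delivered: (6.13 mW)(263 s) = 1.612 J.
Photons incident: 1.612 / 5.725×10⁻¹⁹ = 2.816×10¹⁸, i.e. 2.816×10¹⁸/6.022×10²³ = 4.676×10⁻⁶ mol.
Product formed: 0.315 × 4.676×10⁻⁶ = 1.473×10⁻⁶ mol.
Rate: 1.473×10⁻⁶ / 263 s = 5.6×10⁻⁹ mol s⁻¹.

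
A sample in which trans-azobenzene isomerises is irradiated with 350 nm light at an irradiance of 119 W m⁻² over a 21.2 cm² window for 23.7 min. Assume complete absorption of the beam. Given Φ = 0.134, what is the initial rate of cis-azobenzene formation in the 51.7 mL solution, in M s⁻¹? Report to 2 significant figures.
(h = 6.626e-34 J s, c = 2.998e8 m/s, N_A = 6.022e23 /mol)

Photon energy at 350 nm: hc/λ = (6.626e-34)(2.998e8)/(350e-9) = 5.676e-19 J.
Energy delivered: (119 W m⁻²)(21.2e-4 m²)(1422 s) = 358.7 J.
Photons incident: 358.7 / 5.676e-19 = 6.320e20, i.e. 6.320e20/6.022e23 = 0.001049 mol.
Product formed: 0.134 × 0.001049 = 1.406e-4 mol.
Rate: 1.406e-4 mol / (1422 s × 0.0517 L) = 1.9e-6 M s⁻¹.

1.9e-6 M s⁻¹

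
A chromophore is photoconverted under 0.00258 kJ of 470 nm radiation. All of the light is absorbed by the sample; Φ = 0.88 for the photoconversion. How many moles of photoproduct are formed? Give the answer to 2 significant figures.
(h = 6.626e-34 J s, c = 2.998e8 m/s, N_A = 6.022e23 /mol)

Photon energy at 470 nm: hc/λ = (6.626e-34)(2.998e8)/(470e-9) = 4.227e-19 J.
Incident energy: 0.00258 kJ = 2.58 J.
Photons incident: 2.58 / 4.227e-19 = 6.104e18, i.e. 6.104e18/6.022e23 = 1.014e-5 mol.
Product: Φ × n_abs = 0.88 × 1.014e-5 = 8.923e-6 mol.

8.9e-6 mol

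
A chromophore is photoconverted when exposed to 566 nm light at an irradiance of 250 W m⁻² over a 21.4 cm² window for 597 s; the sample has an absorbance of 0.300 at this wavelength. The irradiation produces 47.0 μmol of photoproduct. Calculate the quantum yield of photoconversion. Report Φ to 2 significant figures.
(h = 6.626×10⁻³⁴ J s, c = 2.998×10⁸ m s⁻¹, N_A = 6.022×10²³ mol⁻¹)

Product: 47.0 μmol = 4.70×10⁻⁵ mol.
Photon energy at 566 nm: hc/λ = (6.626×10⁻³⁴)(2.998×10⁸)/(566×10⁻⁹) = 3.510×10⁻¹⁹ J.
Energy delivered: (250 W m⁻²)(21.4×10⁻⁴ m²)(597 s) = 319.4 J.
Photons incident: 319.4 / 3.510×10⁻¹⁹ = 9.100×10²⁰, i.e. 9.100×10²⁰/6.022×10²³ = 0.001511 mol.
Fraction absorbed: 1 − 10^(−0.300) = 0.4988.
Photons absorbed: 0.4988 × 0.001511 = 7.537×10⁻⁴ mol.
Φ = 4.70×10⁻⁵ mol / 7.537×10⁻⁴ mol photons = 0.062.

Φ = 0.062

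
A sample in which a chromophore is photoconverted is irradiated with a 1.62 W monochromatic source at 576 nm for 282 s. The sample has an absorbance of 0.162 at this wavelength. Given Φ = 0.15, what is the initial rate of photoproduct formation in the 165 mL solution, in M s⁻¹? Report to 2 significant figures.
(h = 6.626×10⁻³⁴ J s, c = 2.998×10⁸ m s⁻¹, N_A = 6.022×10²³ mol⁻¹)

Photon energy at 576 nm: hc/λ = (6.626×10⁻³⁴)(2.998×10⁸)/(576×10⁻⁹) = 3.449×10⁻¹⁹ J.
Energy delivered: (1.62 W)(282 s) = 456.8 J.
Photons incident: 456.8 / 3.449×10⁻¹⁹ = 1.324×10²¹, i.e. 1.324×10²¹/6.022×10²³ = 0.002199 mol.
Fraction absorbed: 1 − 10^(−0.162) = 0.3113.
Photons absorbed: 0.3113 × 0.002199 = 6.845×10⁻⁴ mol.
Product formed: 0.15 × 6.845×10⁻⁴ = 1.027×10⁻⁴ mol.
Rate: 1.027×10⁻⁴ mol / (282 s × 0.165 L) = 2.2×10⁻⁶ M s⁻¹.

2.2×10⁻⁶ M s⁻¹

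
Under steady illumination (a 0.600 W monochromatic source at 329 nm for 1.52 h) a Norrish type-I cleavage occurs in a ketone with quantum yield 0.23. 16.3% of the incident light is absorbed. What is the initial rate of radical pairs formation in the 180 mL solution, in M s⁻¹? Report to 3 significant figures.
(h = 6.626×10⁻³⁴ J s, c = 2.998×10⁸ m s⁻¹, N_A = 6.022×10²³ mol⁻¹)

Photon energy at 329 nm: hc/λ = (6.626×10⁻³⁴)(2.998×10⁸)/(329×10⁻⁹) = 6.038×10⁻¹⁹ J.
Energy delivered: (0.600 W)(5472 s) = 3283 J.
Photons incident: 3283 / 6.038×10⁻¹⁹ = 5.437×10²¹, i.e. 5.437×10²¹/6.022×10²³ = 0.009029 mol.
Photons absorbed: 0.163 × 0.009029 = 0.001472 mol.
Product formed: 0.23 × 0.001472 = 3.386×10⁻⁴ mol.
Rate: 3.386×10⁻⁴ mol / (5472 s × 0.18 L) = 3.44×10⁻⁷ M s⁻¹.

3.44×10⁻⁷ M s⁻¹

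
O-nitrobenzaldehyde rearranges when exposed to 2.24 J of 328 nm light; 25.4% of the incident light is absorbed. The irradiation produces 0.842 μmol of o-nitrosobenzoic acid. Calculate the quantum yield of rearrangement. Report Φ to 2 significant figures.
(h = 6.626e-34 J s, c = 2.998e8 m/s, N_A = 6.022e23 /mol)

Φ = 0.54

Product: 0.842 μmol = 8.42e-7 mol.
Photon energy at 328 nm: hc/λ = (6.626e-34)(2.998e8)/(328e-9) = 6.056e-19 J.
Photons incident: 2.24 / 6.056e-19 = 3.699e18, i.e. 3.699e18/6.022e23 = 6.142e-6 mol.
Photons absorbed: 0.254 × 6.142e-6 = 1.560e-6 mol.
Φ = 8.42e-7 mol / 1.560e-6 mol photons = 0.54.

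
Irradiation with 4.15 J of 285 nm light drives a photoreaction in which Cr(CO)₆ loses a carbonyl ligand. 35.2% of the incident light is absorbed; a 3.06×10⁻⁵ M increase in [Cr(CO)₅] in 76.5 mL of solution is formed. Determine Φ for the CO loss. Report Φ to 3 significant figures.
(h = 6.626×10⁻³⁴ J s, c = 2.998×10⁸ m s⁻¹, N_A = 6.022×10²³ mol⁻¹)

Φ = 0.673

Product: (3.06×10⁻⁵ M)(0.0765 L) = 2.341×10⁻⁶ mol.
Photon energy at 285 nm: hc/λ = (6.626×10⁻³⁴)(2.998×10⁸)/(285×10⁻⁹) = 6.970×10⁻¹⁹ J.
Photons incident: 4.15 / 6.970×10⁻¹⁹ = 5.954×10¹⁸, i.e. 5.954×10¹⁸/6.022×10²³ = 9.887×10⁻⁶ mol.
Photons absorbed: 0.352 × 9.887×10⁻⁶ = 3.480×10⁻⁶ mol.
Φ = 2.341×10⁻⁶ mol / 3.480×10⁻⁶ mol photons = 0.673.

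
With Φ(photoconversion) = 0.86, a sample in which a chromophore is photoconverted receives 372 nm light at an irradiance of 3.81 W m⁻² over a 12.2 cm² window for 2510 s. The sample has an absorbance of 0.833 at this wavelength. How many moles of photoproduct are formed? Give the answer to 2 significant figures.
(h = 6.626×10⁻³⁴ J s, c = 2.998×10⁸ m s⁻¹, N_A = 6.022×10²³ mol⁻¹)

2.7×10⁻⁵ mol

Photon energy at 372 nm: hc/λ = (6.626×10⁻³⁴)(2.998×10⁸)/(372×10⁻⁹) = 5.340×10⁻¹⁹ J.
Energy delivered: (3.81 W m⁻²)(12.2×10⁻⁴ m²)(2510 s) = 11.67 J.
Photons incident: 11.67 / 5.340×10⁻¹⁹ = 2.185×10¹⁹, i.e. 2.185×10¹⁹/6.022×10²³ = 3.628×10⁻⁵ mol.
Fraction absorbed: 1 − 10^(−0.833) = 0.8531.
Photons absorbed: 0.8531 × 3.628×10⁻⁵ = 3.095×10⁻⁵ mol.
Product: Φ × n_abs = 0.86 × 3.095×10⁻⁵ = 2.662×10⁻⁵ mol.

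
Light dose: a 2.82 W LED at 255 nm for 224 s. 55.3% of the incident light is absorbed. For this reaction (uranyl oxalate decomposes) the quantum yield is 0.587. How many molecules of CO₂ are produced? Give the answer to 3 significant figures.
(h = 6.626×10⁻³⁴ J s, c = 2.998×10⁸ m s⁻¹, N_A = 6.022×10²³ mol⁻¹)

Photon energy at 255 nm: hc/λ = (6.626×10⁻³⁴)(2.998×10⁸)/(255×10⁻⁹) = 7.790×10⁻¹⁹ J.
Energy delivered: (2.82 W)(224 s) = 631.7 J.
Photons incident: 631.7 / 7.790×10⁻¹⁹ = 8.109×10²⁰, i.e. 8.109×10²⁰/6.022×10²³ = 0.001347 mol.
Photons absorbed: 0.553 × 0.001347 = 7.449×10⁻⁴ mol.
Product: Φ × n_abs = 0.587 × 7.449×10⁻⁴ = 4.373×10⁻⁴ mol.
As a count: 4.373×10⁻⁴ × 6.022×10²³ = 2.63×10²⁰.

2.63×10²⁰ molecules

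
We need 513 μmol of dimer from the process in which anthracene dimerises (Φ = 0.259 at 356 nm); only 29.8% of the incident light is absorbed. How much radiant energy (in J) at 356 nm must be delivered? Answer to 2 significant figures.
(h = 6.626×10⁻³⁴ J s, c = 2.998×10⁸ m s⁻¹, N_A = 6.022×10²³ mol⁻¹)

2200 J

Product: 513 μmol = 5.13×10⁻⁴ mol.
Photons that must be absorbed: 5.13×10⁻⁴ / 0.259 = 0.001981 mol.
Incident photons needed: 0.001981 / 0.298 = 0.006648 mol.
Photon energy: hc/λ = 5.580×10⁻¹⁹ J; per mole, 3.360×10⁵ J mol⁻¹.
Energy required: 0.006648 × 3.360×10⁵ = 2200 J.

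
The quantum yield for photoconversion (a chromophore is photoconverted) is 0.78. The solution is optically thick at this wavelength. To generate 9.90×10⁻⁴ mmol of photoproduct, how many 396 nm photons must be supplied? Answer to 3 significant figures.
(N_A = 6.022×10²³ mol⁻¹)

Product: 9.90×10⁻⁴ mmol = 9.90×10⁻⁷ mol.
Photons that must be absorbed: 9.90×10⁻⁷ / 0.78 = 1.269×10⁻⁶ mol.
Photon count: 1.269×10⁻⁶ × 6.022×10²³ = 7.64×10¹⁷.

7.64×10¹⁷ photons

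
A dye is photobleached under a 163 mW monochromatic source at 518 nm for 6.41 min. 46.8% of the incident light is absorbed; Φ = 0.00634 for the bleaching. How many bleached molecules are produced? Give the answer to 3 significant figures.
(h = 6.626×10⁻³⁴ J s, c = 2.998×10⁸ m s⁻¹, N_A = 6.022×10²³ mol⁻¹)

4.85×10¹⁷ bleached molecules

Photon energy at 518 nm: hc/λ = (6.626×10⁻³⁴)(2.998×10⁸)/(518×10⁻⁹) = 3.835×10⁻¹⁹ J.
Energy delivered: (163 mW)(384.6 s) = 62.69 J.
Photons incident: 62.69 / 3.835×10⁻¹⁹ = 1.635×10²⁰, i.e. 1.635×10²⁰/6.022×10²³ = 2.715×10⁻⁴ mol.
Photons absorbed: 0.468 × 2.715×10⁻⁴ = 1.271×10⁻⁴ mol.
Product: Φ × n_abs = 0.00634 × 1.271×10⁻⁴ = 8.058×10⁻⁷ mol.
As a count: 8.058×10⁻⁷ × 6.022×10²³ = 4.85×10¹⁷.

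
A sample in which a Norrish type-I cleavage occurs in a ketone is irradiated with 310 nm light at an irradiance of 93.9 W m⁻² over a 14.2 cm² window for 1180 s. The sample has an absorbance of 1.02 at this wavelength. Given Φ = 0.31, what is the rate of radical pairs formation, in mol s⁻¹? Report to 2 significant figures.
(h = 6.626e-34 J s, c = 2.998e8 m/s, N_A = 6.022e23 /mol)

Photon energy at 310 nm: hc/λ = (6.626e-34)(2.998e8)/(310e-9) = 6.408e-19 J.
Energy delivered: (93.9 W m⁻²)(14.2e-4 m²)(1180 s) = 157.3 J.
Photons incident: 157.3 / 6.408e-19 = 2.455e20, i.e. 2.455e20/6.022e23 = 4.077e-4 mol.
Fraction absorbed: 1 − 10^(−1.02) = 0.9045.
Photons absorbed: 0.9045 × 4.077e-4 = 3.688e-4 mol.
Product formed: 0.31 × 3.688e-4 = 1.143e-4 mol.
Rate: 1.143e-4 / 1180 s = 9.7e-8 mol s⁻¹.

9.7e-8 mol s⁻¹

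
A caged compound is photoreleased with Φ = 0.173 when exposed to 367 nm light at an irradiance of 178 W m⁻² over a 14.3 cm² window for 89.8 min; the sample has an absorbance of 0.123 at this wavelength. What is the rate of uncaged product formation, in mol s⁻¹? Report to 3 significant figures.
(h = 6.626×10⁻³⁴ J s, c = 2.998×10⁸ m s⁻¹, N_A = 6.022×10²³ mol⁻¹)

Photon energy at 367 nm: hc/λ = (6.626×10⁻³⁴)(2.998×10⁸)/(367×10⁻⁹) = 5.413×10⁻¹⁹ J.
Energy delivered: (178 W m⁻²)(14.3×10⁻⁴ m²)(5388 s) = 1371 J.
Photons incident: 1371 / 5.413×10⁻¹⁹ = 2.533×10²¹, i.e. 2.533×10²¹/6.022×10²³ = 0.004206 mol.
Fraction absorbed: 1 − 10^(−0.123) = 0.2466.
Photons absorbed: 0.2466 × 0.004206 = 0.001037 mol.
Product formed: 0.173 × 0.001037 = 1.794×10⁻⁴ mol.
Rate: 1.794×10⁻⁴ / 5388 s = 3.33×10⁻⁸ mol s⁻¹.

3.33×10⁻⁸ mol s⁻¹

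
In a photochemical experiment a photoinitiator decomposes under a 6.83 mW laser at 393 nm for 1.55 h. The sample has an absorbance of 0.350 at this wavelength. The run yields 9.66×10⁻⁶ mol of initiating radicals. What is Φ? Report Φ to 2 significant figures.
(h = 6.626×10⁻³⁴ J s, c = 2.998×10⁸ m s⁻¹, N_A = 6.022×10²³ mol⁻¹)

Photon energy at 393 nm: hc/λ = (6.626×10⁻³⁴)(2.998×10⁸)/(393×10⁻⁹) = 5.055×10⁻¹⁹ J.
Energy delivered: (6.83 mW)(5580 s) = 38.11 J.
Photons incident: 38.11 / 5.055×10⁻¹⁹ = 7.539×10¹⁹, i.e. 7.539×10¹⁹/6.022×10²³ = 1.252×10⁻⁴ mol.
Fraction absorbed: 1 − 10^(−0.350) = 0.5533.
Photons absorbed: 0.5533 × 1.252×10⁻⁴ = 6.927×10⁻⁵ mol.
Φ = 9.66×10⁻⁶ mol / 6.927×10⁻⁵ mol photons = 0.14.

Φ = 0.14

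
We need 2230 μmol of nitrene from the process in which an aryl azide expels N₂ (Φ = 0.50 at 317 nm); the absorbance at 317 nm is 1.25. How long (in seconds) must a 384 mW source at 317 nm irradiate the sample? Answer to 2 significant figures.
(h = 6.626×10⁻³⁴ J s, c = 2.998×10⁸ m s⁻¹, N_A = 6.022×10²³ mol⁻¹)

Product: 2230 μmol = 0.00223 mol.
Photons that must be absorbed: 0.00223 / 0.50 = 0.004460 mol.
Fraction absorbed: 1 − 10^(−1.25) = 0.9438.
Incident photons needed: 0.004460 / 0.9438 = 0.004726 mol.
Photon energy: hc/λ = 6.266×10⁻¹⁹ J; per mole, 3.773×10⁵ J mol⁻¹.
Energy required: 0.004726 × 3.773×10⁵ = 1783 J.
Time: 1783 J / 0.384 W = 4600 s.

t ≈ 4600 s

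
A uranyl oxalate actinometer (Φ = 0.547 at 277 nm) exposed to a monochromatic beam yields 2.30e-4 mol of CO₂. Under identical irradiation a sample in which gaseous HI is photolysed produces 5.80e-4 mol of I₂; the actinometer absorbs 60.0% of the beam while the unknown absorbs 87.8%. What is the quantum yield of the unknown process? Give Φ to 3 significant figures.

Φ = 0.943

Photons absorbed by the actinometer: 2.30e-4 / 0.547 = 4.205e-4 mol.
Incident flux: 4.205e-4 / 0.600 = 7.008e-4 einstein.
Absorbed by unknown: 0.878 × 7.008e-4 = 6.153e-4 mol.
Φ(unknown) = 5.80e-4 / 6.153e-4 = 0.943.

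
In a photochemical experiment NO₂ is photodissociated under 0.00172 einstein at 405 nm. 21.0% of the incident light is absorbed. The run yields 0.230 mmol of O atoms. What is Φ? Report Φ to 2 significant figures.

Product: 0.230 mmol = 2.30×10⁻⁴ mol.
Photons absorbed: 0.210 × 0.00172 = 3.612×10⁻⁴ mol.
Φ = 2.30×10⁻⁴ mol / 3.612×10⁻⁴ mol photons = 0.64.

Φ = 0.64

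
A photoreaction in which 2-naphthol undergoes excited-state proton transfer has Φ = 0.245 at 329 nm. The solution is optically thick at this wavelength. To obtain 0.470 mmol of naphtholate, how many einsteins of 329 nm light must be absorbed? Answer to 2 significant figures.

0.0019 einstein

Product: 0.470 mmol = 4.70×10⁻⁴ mol.
Photons that must be absorbed: 4.70×10⁻⁴ / 0.245 = 0.001918 mol.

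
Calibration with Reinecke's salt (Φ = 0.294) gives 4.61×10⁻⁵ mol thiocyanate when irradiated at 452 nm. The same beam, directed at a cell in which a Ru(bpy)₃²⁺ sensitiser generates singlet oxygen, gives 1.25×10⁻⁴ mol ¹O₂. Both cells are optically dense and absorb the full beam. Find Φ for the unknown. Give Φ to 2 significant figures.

Photons absorbed by the actinometer: 4.61×10⁻⁵ / 0.294 = 1.568×10⁻⁴ mol.
Φ(unknown) = 1.25×10⁻⁴ / 1.568×10⁻⁴ = 0.80.

Φ = 0.80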